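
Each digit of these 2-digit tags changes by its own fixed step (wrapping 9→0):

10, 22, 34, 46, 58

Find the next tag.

For the first digit, +1 each step, mod 10: 1, 2, 3, 4, 5 → 6.
Second digit: +2 each step, mod 10; 0, 2, 4, 6, 8 → 0.
So the next tag is 60.

60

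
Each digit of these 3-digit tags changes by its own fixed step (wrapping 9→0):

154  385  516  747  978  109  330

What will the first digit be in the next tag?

First digit — +2 each step, mod 10: 1, 3, 5, 7, 9, 1, 3 → 5.
For the second digit, +3 each step, mod 10: 5, 8, 1, 4, 7, 0, 3 → 6.
Third digit: +1 each step, mod 10, so 4, 5, 6, 7, 8, 9, 0 → 1.

5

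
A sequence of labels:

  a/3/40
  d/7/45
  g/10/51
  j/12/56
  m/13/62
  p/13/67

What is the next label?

Letter: a, d, g, j, m, p → s (letters move forward 3 places in the alphabet).
For the second component, differences are 4, 3, 2, … (decreasing by 1 each time): 3, 7, 10, 12, 13, 13 → 12.
For the third component, alternating steps +5, +6, +5, +6, …: 40, 45, 51, 56, 62, 67 → 73.
Combining the parts gives s/12/73.

s/12/73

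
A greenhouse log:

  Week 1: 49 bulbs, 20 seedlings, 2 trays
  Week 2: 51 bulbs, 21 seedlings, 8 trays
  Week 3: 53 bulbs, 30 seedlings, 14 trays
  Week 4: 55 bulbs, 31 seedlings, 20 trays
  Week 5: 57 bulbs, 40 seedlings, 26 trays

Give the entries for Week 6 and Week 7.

Bulbs: 49, 51, 53, 55, 57 → 59 → 61 (+2 each step).
Seedlings: alternating steps +1, +9, +1, +9, …, so 20, 21, 30, 31, 40 → 41 → 50.
Trays goes 2, 8, 14, 20, 26 → 32 → 38 (+6 each step).
Putting the parts together: 59 bulbs, 41 seedlings, 32 trays and then 61 bulbs, 50 seedlings, 38 trays.

59 bulbs, 41 seedlings, 32 trays; 61 bulbs, 50 seedlings, 38 trays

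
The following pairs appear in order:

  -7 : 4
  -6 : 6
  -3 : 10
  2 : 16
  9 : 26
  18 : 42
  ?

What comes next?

29 : 68

First slot: differences are 1, 3, 5, … (increasing by 2 each time), so -7, -6, -3, 2, 9, 18 → 29.
Second slot goes 4, 6, 10, 16, 26, 42 → 68 (each term is the sum of the two before it).
So the next pair is 29 : 68.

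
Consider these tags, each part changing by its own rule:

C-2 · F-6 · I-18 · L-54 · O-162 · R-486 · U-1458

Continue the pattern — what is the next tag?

X-4374

Letter goes C, F, I, L, O, R, U → X (letters move forward 3 places in the alphabet).
Second component: ×3 each step; 2, 6, 18, 54, 162, 486, 1458 → 4374.
So the next tag is X-4374.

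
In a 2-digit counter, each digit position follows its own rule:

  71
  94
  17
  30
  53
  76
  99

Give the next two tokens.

12 then 35

For the first digit, +2 each step, mod 10: 7, 9, 1, 3, 5, 7, 9 → 1 → 3.
For the second digit, +3 each step, mod 10: 1, 4, 7, 0, 3, 6, 9 → 2 → 5.
So the next two tokens are 12 and 35.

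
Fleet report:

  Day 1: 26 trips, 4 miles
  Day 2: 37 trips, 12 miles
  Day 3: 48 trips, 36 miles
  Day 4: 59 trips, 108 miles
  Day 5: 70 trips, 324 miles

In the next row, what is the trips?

Trips goes 26, 37, 48, 59, 70 → 81 (+11 each step).
Miles: ×3 each step; 4, 12, 36, 108, 324 → 972.

81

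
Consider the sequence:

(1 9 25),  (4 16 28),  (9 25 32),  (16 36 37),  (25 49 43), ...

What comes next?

(36 64 50)

First part goes 1, 4, 9, 16, 25 → 36 (perfect squares: 1², 2², 3², …).
Second part goes 9, 16, 25, 36, 49 → 64 (perfect squares: 3², 4², 5², …).
Third part: 25, 28, 32, 37, 43 → 50 (differences are 3, 4, 5, … (increasing by 1 each time)).
Combining the parts gives (36 64 50).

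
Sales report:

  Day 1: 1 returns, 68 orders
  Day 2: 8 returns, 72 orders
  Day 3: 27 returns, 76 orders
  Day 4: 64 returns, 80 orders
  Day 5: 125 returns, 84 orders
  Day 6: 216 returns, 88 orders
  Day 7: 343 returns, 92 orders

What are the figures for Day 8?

512 returns, 96 orders

Returns goes 1, 8, 27, 64, 125, 216, 343 → 512 (perfect cubes: 1³, 2³, 3³, …).
Orders: +4 each step; 68, 72, 76, 80, 84, 88, 92 → 96.
So the next line is 512 returns, 96 orders.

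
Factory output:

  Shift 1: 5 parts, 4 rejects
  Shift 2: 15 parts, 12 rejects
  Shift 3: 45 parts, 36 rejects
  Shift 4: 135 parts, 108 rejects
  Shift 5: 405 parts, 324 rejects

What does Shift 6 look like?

1215 parts, 972 rejects

For the parts, ×3 each step: 5, 15, 45, 135, 405 → 1215.
Rejects goes 4, 12, 36, 108, 324 → 972 (×3 each step).
Combining the parts gives 1215 parts, 972 rejects.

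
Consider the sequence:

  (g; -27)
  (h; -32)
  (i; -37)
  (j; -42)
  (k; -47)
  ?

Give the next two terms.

For the letter, letters move forward 1 place in the alphabet: g, h, i, j, k → l → m.
For the second component, −5 each step: -27, -32, -37, -42, -47 → -52 → -57.
Putting the parts together: (l; -52) and then (m; -57).

(l; -52), (m; -57)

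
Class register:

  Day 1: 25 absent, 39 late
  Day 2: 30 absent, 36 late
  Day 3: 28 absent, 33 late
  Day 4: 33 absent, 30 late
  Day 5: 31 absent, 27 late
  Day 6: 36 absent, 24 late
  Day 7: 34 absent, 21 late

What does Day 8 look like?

Absent — alternating steps +5, −2, +5, −2, …: 25, 30, 28, 33, 31, 36, 34 → 39.
For the late, −3 each step: 39, 36, 33, 30, 27, 24, 21 → 18.
So the next row is 39 absent, 18 late.

39 absent, 18 late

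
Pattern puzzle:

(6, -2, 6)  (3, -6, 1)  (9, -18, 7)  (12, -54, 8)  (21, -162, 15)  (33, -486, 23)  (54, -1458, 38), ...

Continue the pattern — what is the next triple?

First entry: 6, 3, 9, 12, 21, 33, 54 → 87 (each term is the sum of the two before it).
Second entry: ×3 each step, so -2, -6, -18, -54, -162, -486, -1458 → -4374.
Third entry: 6, 1, 7, 8, 15, 23, 38 → 61 (each term is the sum of the two before it).
Putting it together: (87, -4374, 61).

(87, -4374, 61)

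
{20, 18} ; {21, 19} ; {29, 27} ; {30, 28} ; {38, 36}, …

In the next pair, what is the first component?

39

First component — alternating steps +1, +8, +1, +8, …: 20, 21, 29, 30, 38 → 39.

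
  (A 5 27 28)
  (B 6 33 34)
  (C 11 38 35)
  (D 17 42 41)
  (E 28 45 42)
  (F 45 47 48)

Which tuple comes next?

Letter — letters move forward 1 place in the alphabet: A, B, C, D, E, F → G.
For the second component, each term is the sum of the two before it: 5, 6, 11, 17, 28, 45 → 73.
For the third component, differences are 6, 5, 4, … (decreasing by 1 each time): 27, 33, 38, 42, 45, 47 → 48.
Fourth component: 28, 34, 35, 41, 42, 48 → 49 (alternating steps +6, +1, +6, +1, …).
So the next tuple is (G 73 48 49).

(G 73 48 49)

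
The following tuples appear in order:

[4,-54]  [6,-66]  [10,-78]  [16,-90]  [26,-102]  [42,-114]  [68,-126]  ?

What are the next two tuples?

[110,-138], [178,-150]

First value: 4, 6, 10, 16, 26, 42, 68 → 110 → 178 (each term is the sum of the two before it).
For the second value, −12 each step: -54, -66, -78, -90, -102, -114, -126 → -138 → -150.
Putting the parts together: [110,-138] and then [178,-150].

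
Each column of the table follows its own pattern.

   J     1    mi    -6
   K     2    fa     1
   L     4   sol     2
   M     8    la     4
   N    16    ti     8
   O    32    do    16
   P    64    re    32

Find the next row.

For the letter, letters move forward 1 place in the alphabet: J, K, L, M, N, O, P → Q.
For the second component, ×2 each step: 1, 2, 4, 8, 16, 32, 64 → 128.
Note: runs through the solfège scale do→ti, so mi, fa, sol, la, ti, do, re → mi.
Fourth component: always the previous value of the second component; -6, 1, 2, 4, 8, 16, 32 → 64.
Combining the parts gives Q  128  mi  64.

Q  128  mi  64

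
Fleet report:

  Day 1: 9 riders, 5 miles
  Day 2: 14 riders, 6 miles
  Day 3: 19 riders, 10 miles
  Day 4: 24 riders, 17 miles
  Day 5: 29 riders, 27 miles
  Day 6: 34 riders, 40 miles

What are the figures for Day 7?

39 riders, 56 miles

Riders — +5 each step: 9, 14, 19, 24, 29, 34 → 39.
Miles: differences are 1, 4, 7, … (increasing by 3 each time), so 5, 6, 10, 17, 27, 40 → 56.
So the next record is 39 riders, 56 miles.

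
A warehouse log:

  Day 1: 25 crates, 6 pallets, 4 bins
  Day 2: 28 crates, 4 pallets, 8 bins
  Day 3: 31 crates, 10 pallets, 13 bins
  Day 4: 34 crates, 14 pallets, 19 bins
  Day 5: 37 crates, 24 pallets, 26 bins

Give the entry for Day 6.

For the crates, +3 each step: 25, 28, 31, 34, 37 → 40.
Pallets: each term is the sum of the two before it, so 6, 4, 10, 14, 24 → 38.
Bins: differences are 4, 5, 6, … (increasing by 1 each time); 4, 8, 13, 19, 26 → 34.
Putting it together: 40 crates, 38 pallets, 34 bins.

40 crates, 38 pallets, 34 bins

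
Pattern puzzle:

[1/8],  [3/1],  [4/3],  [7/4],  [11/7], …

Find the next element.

[18/11]

For the first component, each term is the sum of the two before it: 1, 3, 4, 7, 11 → 18.
Second component: 8, 1, 3, 4, 7 → 11 (always the previous value of the first component).
Combining the parts gives [18/11].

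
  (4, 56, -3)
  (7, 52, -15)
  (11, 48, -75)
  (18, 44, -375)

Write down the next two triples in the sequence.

First component: 4, 7, 11, 18 → 29 → 47 (each term is the sum of the two before it).
For the second component, −4 each step: 56, 52, 48, 44 → 40 → 36.
Third component: ×5 each step, so -3, -15, -75, -375 → -1875 → -9375.
So the next two triples are (29, 40, -1875) and (47, 36, -9375).

(29, 40, -1875), (47, 36, -9375)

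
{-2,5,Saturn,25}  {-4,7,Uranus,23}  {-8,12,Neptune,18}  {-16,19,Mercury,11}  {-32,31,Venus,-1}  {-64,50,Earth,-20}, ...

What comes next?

{-128,81,Mars,-51}

For the first part, ×2 each step: -2, -4, -8, -16, -32, -64 → -128.
For the second part, each term is the sum of the two before it: 5, 7, 12, 19, 31, 50 → 81.
Planet: Saturn, Uranus, Neptune, Mercury, Venus, Earth → Mars (runs through the planets Mercury→Neptune).
Fourth part: together with the second part always sums to 30, so 25, 23, 18, 11, -1, -20 → -51.
Putting it together: {-128,81,Mars,-51}.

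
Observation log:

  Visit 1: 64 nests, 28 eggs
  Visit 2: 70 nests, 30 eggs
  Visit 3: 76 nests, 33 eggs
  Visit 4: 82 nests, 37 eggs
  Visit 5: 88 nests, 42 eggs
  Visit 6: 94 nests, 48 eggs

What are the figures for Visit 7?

Nests: 64, 70, 76, 82, 88, 94 → 100 (+6 each step).
Eggs: 28, 30, 33, 37, 42, 48 → 55 (differences are 2, 3, 4, … (increasing by 1 each time)).
Putting it together: 100 nests, 55 eggs.

100 nests, 55 eggs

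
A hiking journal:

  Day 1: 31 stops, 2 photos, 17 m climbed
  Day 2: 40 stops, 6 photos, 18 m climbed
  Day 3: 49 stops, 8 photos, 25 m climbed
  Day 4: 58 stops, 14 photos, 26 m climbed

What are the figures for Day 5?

67 stops, 22 photos, 33 m climbed

Stops — +9 each step: 31, 40, 49, 58 → 67.
Photos: each term is the sum of the two before it, so 2, 6, 8, 14 → 22.
M climbed: 17, 18, 25, 26 → 33 (alternating steps +1, +7, +1, +7, …).
Combining the parts gives 67 stops, 22 photos, 33 m climbed.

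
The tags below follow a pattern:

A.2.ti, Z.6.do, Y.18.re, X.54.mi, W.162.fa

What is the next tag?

Letter goes A, Z, Y, X, W → V (letters move back 1 place in the alphabet, wrapping A→Z).
Second component: ×3 each step, so 2, 6, 18, 54, 162 → 486.
Note: ti, do, re, mi, fa → sol (runs through the solfège scale do→ti).
Combining the parts gives V.486.sol.

V.486.sol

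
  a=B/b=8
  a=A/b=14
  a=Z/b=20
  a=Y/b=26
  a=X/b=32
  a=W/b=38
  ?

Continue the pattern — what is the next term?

a=V/b=44

For the a, letters move back 1 place in the alphabet, wrapping A→Z: B, A, Z, Y, X, W → V.
B goes 8, 14, 20, 26, 32, 38 → 44 (+6 each step).
Putting it together: a=V/b=44.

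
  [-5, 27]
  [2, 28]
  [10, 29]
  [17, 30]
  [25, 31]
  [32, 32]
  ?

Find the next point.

First value goes -5, 2, 10, 17, 25, 32 → 40 (alternating steps +7, +8, +7, +8, …).
For the second value, +1 each step: 27, 28, 29, 30, 31, 32 → 33.
So the next point is [40, 33].

[40, 33]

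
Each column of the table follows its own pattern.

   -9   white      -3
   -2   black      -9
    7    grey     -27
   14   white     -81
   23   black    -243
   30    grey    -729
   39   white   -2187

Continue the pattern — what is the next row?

46  black  -6561

First component: alternating steps +7, +9, +7, +9, …, so -9, -2, 7, 14, 23, 30, 39 → 46.
Shade: white, black, grey, white, black, grey, white → black (repeats white → black → grey).
For the third component, ×3 each step: -3, -9, -27, -81, -243, -729, -2187 → -6561.
So the next row is 46  black  -6561.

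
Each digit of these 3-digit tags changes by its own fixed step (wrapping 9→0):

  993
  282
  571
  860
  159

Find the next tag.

First digit: 9, 2, 5, 8, 1 → 4 (+3 each step, mod 10).
Second digit: 9, 8, 7, 6, 5 → 4 (−1 each step, mod 10).
Third digit — −1 each step, mod 10: 3, 2, 1, 0, 9 → 8.
Putting it together: 448.

448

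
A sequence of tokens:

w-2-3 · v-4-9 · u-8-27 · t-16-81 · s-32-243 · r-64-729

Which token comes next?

Letter: letters move back 1 place in the alphabet; w, v, u, t, s, r → q.
Second component goes 2, 4, 8, 16, 32, 64 → 128 (×2 each step).
Third component — ×3 each step: 3, 9, 27, 81, 243, 729 → 2187.
Putting it together: q-128-2187.

q-128-2187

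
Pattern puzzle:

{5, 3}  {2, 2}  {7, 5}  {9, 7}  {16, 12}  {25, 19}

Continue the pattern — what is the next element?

{41, 31}

First coordinate — each term is the sum of the two before it: 5, 2, 7, 9, 16, 25 → 41.
Second coordinate — each term is the sum of the two before it: 3, 2, 5, 7, 12, 19 → 31.
Putting it together: {41, 31}.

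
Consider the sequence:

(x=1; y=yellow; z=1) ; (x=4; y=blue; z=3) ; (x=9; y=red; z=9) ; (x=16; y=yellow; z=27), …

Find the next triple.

X: perfect squares: 1², 2², 3², …, so 1, 4, 9, 16 → 25.
Y — repeats yellow → blue → red: yellow, blue, red, yellow → blue.
Z: ×3 each step, so 1, 3, 9, 27 → 81.
Combining the parts gives (x=25; y=blue; z=81).

(x=25; y=blue; z=81)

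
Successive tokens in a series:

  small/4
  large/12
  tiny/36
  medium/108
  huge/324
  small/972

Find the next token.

Size: repeats small → large → tiny → medium → huge; small, large, tiny, medium, huge, small → large.
For the second component, ×3 each step: 4, 12, 36, 108, 324, 972 → 2916.
Putting it together: large/2916.

large/2916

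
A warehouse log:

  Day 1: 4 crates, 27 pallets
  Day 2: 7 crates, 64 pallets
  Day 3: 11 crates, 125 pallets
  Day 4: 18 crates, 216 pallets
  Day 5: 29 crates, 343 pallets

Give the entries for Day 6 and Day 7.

Crates goes 4, 7, 11, 18, 29 → 47 → 76 (each term is the sum of the two before it).
Pallets: perfect cubes: 3³, 4³, 5³, …, so 27, 64, 125, 216, 343 → 512 → 729.
So the next two records are 47 crates, 512 pallets and 76 crates, 729 pallets.

47 crates, 512 pallets; 76 crates, 729 pallets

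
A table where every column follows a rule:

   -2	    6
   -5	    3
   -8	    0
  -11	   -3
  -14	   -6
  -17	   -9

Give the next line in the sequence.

-20  -12

First component goes -2, -5, -8, -11, -14, -17 → -20 (−3 each step).
For the second component, always 8 more than the first component: 6, 3, 0, -3, -6, -9 → -12.
Combining the parts gives -20  -12.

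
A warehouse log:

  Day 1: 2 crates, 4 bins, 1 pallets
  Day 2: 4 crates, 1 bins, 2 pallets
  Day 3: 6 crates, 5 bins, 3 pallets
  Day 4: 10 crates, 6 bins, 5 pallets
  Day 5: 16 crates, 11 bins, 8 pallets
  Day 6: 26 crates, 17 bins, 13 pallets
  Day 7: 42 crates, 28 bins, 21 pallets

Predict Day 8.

Crates goes 2, 4, 6, 10, 16, 26, 42 → 68 (each term is the sum of the two before it).
For the bins, each term is the sum of the two before it: 4, 1, 5, 6, 11, 17, 28 → 45.
Pallets goes 1, 2, 3, 5, 8, 13, 21 → 34 (each term is the sum of the two before it).
Combining the parts gives 68 crates, 45 bins, 34 pallets.

68 crates, 45 bins, 34 pallets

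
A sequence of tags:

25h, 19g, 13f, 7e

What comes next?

First component: 25, 19, 13, 7 → 1 (−6 each step).
Letter: letters move back 1 place in the alphabet; h, g, f, e → d.
Combining the parts gives 1d.

1d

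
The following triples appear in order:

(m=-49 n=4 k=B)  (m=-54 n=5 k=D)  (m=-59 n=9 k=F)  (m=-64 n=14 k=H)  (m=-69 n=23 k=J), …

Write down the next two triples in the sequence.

M: −5 each step, so -49, -54, -59, -64, -69 → -74 → -79.
N — each term is the sum of the two before it: 4, 5, 9, 14, 23 → 37 → 60.
K: letters move forward 2 places in the alphabet; B, D, F, H, J → L → N.
Putting the parts together: (m=-74 n=37 k=L) and then (m=-79 n=60 k=N).

(m=-74 n=37 k=L), (m=-79 n=60 k=N)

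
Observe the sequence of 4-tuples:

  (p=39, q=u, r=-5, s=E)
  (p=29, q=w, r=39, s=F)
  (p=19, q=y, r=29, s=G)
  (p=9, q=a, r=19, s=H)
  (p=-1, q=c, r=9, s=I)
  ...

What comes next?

(p=-11, q=e, r=-1, s=J)

P — −10 each step: 39, 29, 19, 9, -1 → -11.
Q: u, w, y, a, c → e (letters move forward 2 places in the alphabet, wrapping Z→A).
R: always the previous value of the p; -5, 39, 29, 19, 9 → -1.
S — letters move forward 1 place in the alphabet: E, F, G, H, I → J.
Combining the parts gives (p=-11, q=e, r=-1, s=J).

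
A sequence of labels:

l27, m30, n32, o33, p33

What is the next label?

q32

Letter: letters move forward 1 place in the alphabet, so l, m, n, o, p → q.
Second component: 27, 30, 32, 33, 33 → 32 (differences are 3, 2, 1, … (decreasing by 1 each time)).
Putting it together: q32.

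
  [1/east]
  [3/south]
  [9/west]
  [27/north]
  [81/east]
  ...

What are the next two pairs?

First coordinate — ×3 each step: 1, 3, 9, 27, 81 → 243 → 729.
Direction — repeats east → south → west → north: east, south, west, north, east → south → west.
So the next two pairs are [243/south] and [729/west].

[243/south], [729/west]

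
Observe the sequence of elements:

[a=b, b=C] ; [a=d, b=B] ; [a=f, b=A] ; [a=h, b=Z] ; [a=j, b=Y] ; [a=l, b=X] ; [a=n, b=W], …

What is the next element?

[a=p, b=V]

A: letters move forward 2 places in the alphabet, so b, d, f, h, j, l, n → p.
B: letters move back 1 place in the alphabet, wrapping A→Z; C, B, A, Z, Y, X, W → V.
So the next element is [a=p, b=V].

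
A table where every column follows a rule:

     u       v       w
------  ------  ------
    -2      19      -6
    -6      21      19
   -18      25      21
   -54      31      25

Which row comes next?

-162  39  31

For the column u, ×3 each step: -2, -6, -18, -54 → -162.
Column v — differences are 2, 4, 6, … (increasing by 2 each time): 19, 21, 25, 31 → 39.
Column w: always the previous value of the column v; -6, 19, 21, 25 → 31.
Combining the parts gives -162  39  31.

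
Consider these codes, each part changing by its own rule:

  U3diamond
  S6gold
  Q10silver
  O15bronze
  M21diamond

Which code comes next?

K28gold

Letter: letters move back 2 places in the alphabet; U, S, Q, O, M → K.
Second component goes 3, 6, 10, 15, 21 → 28 (differences are 3, 4, 5, … (increasing by 1 each time)).
Rank goes diamond, gold, silver, bronze, diamond → gold (repeats diamond → gold → silver → bronze).
So the next code is K28gold.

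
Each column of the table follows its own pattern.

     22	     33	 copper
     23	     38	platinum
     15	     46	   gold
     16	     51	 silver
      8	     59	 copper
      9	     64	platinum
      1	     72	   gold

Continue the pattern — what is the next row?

2  77  silver

First component: alternating steps +1, −8, +1, −8, …; 22, 23, 15, 16, 8, 9, 1 → 2.
Second component goes 33, 38, 46, 51, 59, 64, 72 → 77 (alternating steps +5, +8, +5, +8, …).
Metal — repeats copper → platinum → gold → silver: copper, platinum, gold, silver, copper, platinum, gold → silver.
Combining the parts gives 2  77  silver.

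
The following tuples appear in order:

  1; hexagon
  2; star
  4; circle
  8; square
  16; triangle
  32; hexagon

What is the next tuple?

64; star

First entry: ×2 each step; 1, 2, 4, 8, 16, 32 → 64.
Shape: repeats hexagon → star → circle → square → triangle, so hexagon, star, circle, square, triangle, hexagon → star.
So the next tuple is 64; star.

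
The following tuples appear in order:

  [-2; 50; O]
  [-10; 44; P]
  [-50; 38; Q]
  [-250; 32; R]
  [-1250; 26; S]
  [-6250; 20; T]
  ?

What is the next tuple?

First entry: ×5 each step, so -2, -10, -50, -250, -1250, -6250 → -31250.
Second entry goes 50, 44, 38, 32, 26, 20 → 14 (−6 each step).
Letter: letters move forward 1 place in the alphabet, so O, P, Q, R, S, T → U.
Combining the parts gives [-31250; 14; U].

[-31250; 14; U]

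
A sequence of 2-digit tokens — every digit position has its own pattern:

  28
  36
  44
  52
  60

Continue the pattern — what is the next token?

First digit goes 2, 3, 4, 5, 6 → 7 (+1 each step, mod 10).
Second digit goes 8, 6, 4, 2, 0 → 8 (−2 each step, mod 10).
Putting it together: 78.

78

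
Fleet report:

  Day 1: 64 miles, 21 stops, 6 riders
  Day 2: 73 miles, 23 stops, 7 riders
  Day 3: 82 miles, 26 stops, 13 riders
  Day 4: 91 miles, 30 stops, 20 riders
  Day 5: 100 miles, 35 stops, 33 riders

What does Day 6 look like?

109 miles, 41 stops, 53 riders

Miles: +9 each step; 64, 73, 82, 91, 100 → 109.
Stops: differences are 2, 3, 4, … (increasing by 1 each time); 21, 23, 26, 30, 35 → 41.
Riders: each term is the sum of the two before it; 6, 7, 13, 20, 33 → 53.
Putting it together: 109 miles, 41 stops, 53 riders.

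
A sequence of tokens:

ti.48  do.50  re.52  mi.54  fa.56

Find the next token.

sol.58

Note: runs through the solfège scale do→ti, so ti, do, re, mi, fa → sol.
Second component — +2 each step: 48, 50, 52, 54, 56 → 58.
So the next token is sol.58.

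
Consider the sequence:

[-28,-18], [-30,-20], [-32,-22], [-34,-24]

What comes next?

[-36,-26]

First coordinate: −2 each step; -28, -30, -32, -34 → -36.
Second coordinate: always 10 more than the first coordinate, so -18, -20, -22, -24 → -26.
Putting it together: [-36,-26].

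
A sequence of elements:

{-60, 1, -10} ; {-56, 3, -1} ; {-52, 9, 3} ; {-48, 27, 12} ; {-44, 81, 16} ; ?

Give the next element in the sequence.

For the first part, +4 each step: -60, -56, -52, -48, -44 → -40.
Second part — ×3 each step: 1, 3, 9, 27, 81 → 243.
Third part — alternating steps +9, +4, +9, +4, …: -10, -1, 3, 12, 16 → 25.
Combining the parts gives {-40, 243, 25}.

{-40, 243, 25}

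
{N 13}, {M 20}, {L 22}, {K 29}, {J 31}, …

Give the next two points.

Letter goes N, M, L, K, J → I → H (letters move back 1 place in the alphabet).
Second entry: alternating steps +7, +2, +7, +2, …; 13, 20, 22, 29, 31 → 38 → 40.
Putting the parts together: {I 38} and then {H 40}.

{I 38}, {H 40}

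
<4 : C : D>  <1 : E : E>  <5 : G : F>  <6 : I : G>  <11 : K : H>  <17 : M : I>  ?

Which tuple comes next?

First part: each term is the sum of the two before it; 4, 1, 5, 6, 11, 17 → 28.
First letter: letters move forward 2 places in the alphabet; C, E, G, I, K, M → O.
Second letter: letters move forward 1 place in the alphabet, so D, E, F, G, H, I → J.
So the next tuple is <28 : O : J>.

<28 : O : J>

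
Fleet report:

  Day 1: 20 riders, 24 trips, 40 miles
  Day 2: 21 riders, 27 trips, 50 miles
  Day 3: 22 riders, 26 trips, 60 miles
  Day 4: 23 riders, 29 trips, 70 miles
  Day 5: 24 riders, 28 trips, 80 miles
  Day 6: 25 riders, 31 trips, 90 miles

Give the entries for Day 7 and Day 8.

26 riders, 30 trips, 100 miles; 27 riders, 33 trips, 110 miles

For the riders, +1 each step: 20, 21, 22, 23, 24, 25 → 26 → 27.
For the trips, alternating steps +3, −1, +3, −1, …: 24, 27, 26, 29, 28, 31 → 30 → 33.
Miles: +10 each step, so 40, 50, 60, 70, 80, 90 → 100 → 110.
So the next two lines are 26 riders, 30 trips, 100 miles and 27 riders, 33 trips, 110 miles.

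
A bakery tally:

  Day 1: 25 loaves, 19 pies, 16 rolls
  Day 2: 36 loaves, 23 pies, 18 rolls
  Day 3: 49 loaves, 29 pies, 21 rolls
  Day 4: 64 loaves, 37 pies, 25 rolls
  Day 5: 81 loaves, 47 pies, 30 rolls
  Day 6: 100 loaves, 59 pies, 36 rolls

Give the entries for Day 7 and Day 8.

121 loaves, 73 pies, 43 rolls; 144 loaves, 89 pies, 51 rolls

For the loaves, perfect squares: 5², 6², 7², …: 25, 36, 49, 64, 81, 100 → 121 → 144.
Pies — differences are 4, 6, 8, … (increasing by 2 each time): 19, 23, 29, 37, 47, 59 → 73 → 89.
Rolls — differences are 2, 3, 4, … (increasing by 1 each time): 16, 18, 21, 25, 30, 36 → 43 → 51.
Putting the parts together: 121 loaves, 73 pies, 43 rolls and then 144 loaves, 89 pies, 51 rolls.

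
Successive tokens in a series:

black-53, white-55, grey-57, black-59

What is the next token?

white-61

Shade: repeats black → white → grey, so black, white, grey, black → white.
For the second component, +2 each step: 53, 55, 57, 59 → 61.
So the next token is white-61.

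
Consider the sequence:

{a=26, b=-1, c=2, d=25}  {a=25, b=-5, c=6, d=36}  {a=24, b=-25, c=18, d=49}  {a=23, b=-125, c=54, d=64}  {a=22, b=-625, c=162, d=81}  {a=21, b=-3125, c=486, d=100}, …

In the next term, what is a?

A: −1 each step; 26, 25, 24, 23, 22, 21 → 20.

20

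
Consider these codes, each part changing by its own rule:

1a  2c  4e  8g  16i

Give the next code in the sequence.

First component: ×2 each step, so 1, 2, 4, 8, 16 → 32.
Letter: a, c, e, g, i → k (letters move forward 2 places in the alphabet).
So the next code is 32k.

32k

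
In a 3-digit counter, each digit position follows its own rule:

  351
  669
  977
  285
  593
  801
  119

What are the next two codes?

First digit goes 3, 6, 9, 2, 5, 8, 1 → 4 → 7 (+3 each step, mod 10).
Second digit: +1 each step, mod 10; 5, 6, 7, 8, 9, 0, 1 → 2 → 3.
Third digit: −2 each step, mod 10; 1, 9, 7, 5, 3, 1, 9 → 7 → 5.
So the next two codes are 427 and 735.

427, 735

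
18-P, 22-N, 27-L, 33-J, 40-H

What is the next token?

48-F

First component: differences are 4, 5, 6, … (increasing by 1 each time); 18, 22, 27, 33, 40 → 48.
Letter goes P, N, L, J, H → F (letters move back 2 places in the alphabet).
Putting it together: 48-F.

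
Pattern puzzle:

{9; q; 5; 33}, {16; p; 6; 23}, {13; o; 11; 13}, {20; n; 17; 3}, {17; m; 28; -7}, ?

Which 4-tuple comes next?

{24; l; 45; -17}

First part goes 9, 16, 13, 20, 17 → 24 (alternating steps +7, −3, +7, −3, …).
For the letter, letters move back 1 place in the alphabet: q, p, o, n, m → l.
Third part goes 5, 6, 11, 17, 28 → 45 (each term is the sum of the two before it).
Fourth part goes 33, 23, 13, 3, -7 → -17 (−10 each step).
Putting it together: {24; l; 45; -17}.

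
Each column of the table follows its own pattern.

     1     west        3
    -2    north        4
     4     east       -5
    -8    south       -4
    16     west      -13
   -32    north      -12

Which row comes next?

64  east  -21

First component: ×(-2) each step; 1, -2, 4, -8, 16, -32 → 64.
Direction: repeats west → north → east → south, so west, north, east, south, west, north → east.
For the third component, alternating steps +1, −9, +1, −9, …: 3, 4, -5, -4, -13, -12 → -21.
So the next row is 64  east  -21.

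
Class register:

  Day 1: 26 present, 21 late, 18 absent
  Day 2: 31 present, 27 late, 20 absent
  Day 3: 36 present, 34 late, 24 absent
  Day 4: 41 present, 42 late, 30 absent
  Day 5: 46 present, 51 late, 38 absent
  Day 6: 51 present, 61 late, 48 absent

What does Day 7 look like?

Present goes 26, 31, 36, 41, 46, 51 → 56 (+5 each step).
Late goes 21, 27, 34, 42, 51, 61 → 72 (differences are 6, 7, 8, … (increasing by 1 each time)).
Absent — differences are 2, 4, 6, … (increasing by 2 each time): 18, 20, 24, 30, 38, 48 → 60.
So the next line is 56 present, 72 late, 60 absent.

56 present, 72 late, 60 absent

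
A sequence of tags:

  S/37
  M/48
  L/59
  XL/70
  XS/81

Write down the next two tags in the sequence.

S/92 then M/103

Size: runs through clothing sizes XS→XL, so S, M, L, XL, XS → S → M.
For the second component, +11 each step: 37, 48, 59, 70, 81 → 92 → 103.
Putting the parts together: S/92 and then M/103.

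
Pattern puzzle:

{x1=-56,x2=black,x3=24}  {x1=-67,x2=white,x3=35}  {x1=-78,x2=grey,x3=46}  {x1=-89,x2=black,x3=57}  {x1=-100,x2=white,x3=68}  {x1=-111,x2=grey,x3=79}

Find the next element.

{x1=-122,x2=black,x3=90}

X1 goes -56, -67, -78, -89, -100, -111 → -122 (−11 each step).
X2 goes black, white, grey, black, white, grey → black (repeats black → white → grey).
For the x3, together with the x1 always sums to -32: 24, 35, 46, 57, 68, 79 → 90.
So the next element is {x1=-122,x2=black,x3=90}.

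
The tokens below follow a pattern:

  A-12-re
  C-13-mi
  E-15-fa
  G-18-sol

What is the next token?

For the letter, letters move forward 2 places in the alphabet: A, C, E, G → I.
Second component: differences are 1, 2, 3, … (increasing by 1 each time), so 12, 13, 15, 18 → 22.
Note: runs through the solfège scale do→ti, so re, mi, fa, sol → la.
So the next token is I-22-la.

I-22-la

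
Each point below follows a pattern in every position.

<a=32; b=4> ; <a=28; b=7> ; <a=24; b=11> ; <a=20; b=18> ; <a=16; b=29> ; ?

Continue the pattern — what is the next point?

<a=12; b=47>

A: 32, 28, 24, 20, 16 → 12 (−4 each step).
B goes 4, 7, 11, 18, 29 → 47 (each term is the sum of the two before it).
Putting it together: <a=12; b=47>.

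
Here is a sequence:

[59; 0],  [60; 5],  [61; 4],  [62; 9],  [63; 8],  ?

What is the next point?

First component goes 59, 60, 61, 62, 63 → 64 (+1 each step).
Second component: alternating steps +5, −1, +5, −1, …, so 0, 5, 4, 9, 8 → 13.
Putting it together: [64; 13].

[64; 13]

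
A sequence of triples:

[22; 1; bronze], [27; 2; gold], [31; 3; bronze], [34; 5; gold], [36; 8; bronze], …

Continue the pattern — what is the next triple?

First entry — differences are 5, 4, 3, … (decreasing by 1 each time): 22, 27, 31, 34, 36 → 37.
Second entry goes 1, 2, 3, 5, 8 → 13 (each term is the sum of the two before it).
Rank: bronze, gold, bronze, gold, bronze → gold (alternates bronze ↔ gold).
Putting it together: [37; 13; gold].

[37; 13; gold]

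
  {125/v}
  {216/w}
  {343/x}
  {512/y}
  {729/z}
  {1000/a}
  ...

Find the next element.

{1331/b}

For the first value, perfect cubes: 5³, 6³, 7³, …: 125, 216, 343, 512, 729, 1000 → 1331.
Letter — letters move forward 1 place in the alphabet, wrapping Z→A: v, w, x, y, z, a → b.
So the next element is {1331/b}.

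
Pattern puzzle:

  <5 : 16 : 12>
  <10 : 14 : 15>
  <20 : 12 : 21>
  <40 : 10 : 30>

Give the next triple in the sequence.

First slot: ×2 each step, so 5, 10, 20, 40 → 80.
Second slot: −2 each step; 16, 14, 12, 10 → 8.
For the third slot, differences are 3, 6, 9, … (increasing by 3 each time): 12, 15, 21, 30 → 42.
So the next triple is <80 : 8 : 42>.

<80 : 8 : 42>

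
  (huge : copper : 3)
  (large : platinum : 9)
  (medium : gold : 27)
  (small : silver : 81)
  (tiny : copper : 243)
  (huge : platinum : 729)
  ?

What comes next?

Size: repeats huge → large → medium → small → tiny; huge, large, medium, small, tiny, huge → large.
For the metal, repeats copper → platinum → gold → silver: copper, platinum, gold, silver, copper, platinum → gold.
Third entry: 3, 9, 27, 81, 243, 729 → 2187 (×3 each step).
So the next triple is (large : gold : 2187).

(large : gold : 2187)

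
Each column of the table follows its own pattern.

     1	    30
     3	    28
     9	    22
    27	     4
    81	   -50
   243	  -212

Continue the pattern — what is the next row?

First component: ×3 each step; 1, 3, 9, 27, 81, 243 → 729.
For the second component, together with the first component always sums to 31: 30, 28, 22, 4, -50, -212 → -698.
Combining the parts gives 729  -698.

729  -698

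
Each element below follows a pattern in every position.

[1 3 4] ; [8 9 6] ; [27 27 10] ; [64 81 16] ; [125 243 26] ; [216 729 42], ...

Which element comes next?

First slot: 1, 8, 27, 64, 125, 216 → 343 (perfect cubes: 1³, 2³, 3³, …).
Second slot: ×3 each step; 3, 9, 27, 81, 243, 729 → 2187.
Third slot — each term is the sum of the two before it: 4, 6, 10, 16, 26, 42 → 68.
Combining the parts gives [343 2187 68].

[343 2187 68]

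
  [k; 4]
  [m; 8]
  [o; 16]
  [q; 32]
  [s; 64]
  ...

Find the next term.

[u; 128]

Letter — letters move forward 2 places in the alphabet: k, m, o, q, s → u.
Second coordinate: ×2 each step; 4, 8, 16, 32, 64 → 128.
Putting it together: [u; 128].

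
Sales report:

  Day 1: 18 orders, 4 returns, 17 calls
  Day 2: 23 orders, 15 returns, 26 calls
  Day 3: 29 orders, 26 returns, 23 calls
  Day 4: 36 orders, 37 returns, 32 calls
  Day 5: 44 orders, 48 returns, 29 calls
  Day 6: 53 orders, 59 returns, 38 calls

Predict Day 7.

63 orders, 70 returns, 35 calls

Orders goes 18, 23, 29, 36, 44, 53 → 63 (differences are 5, 6, 7, … (increasing by 1 each time)).
Returns: +11 each step, so 4, 15, 26, 37, 48, 59 → 70.
Calls: alternating steps +9, −3, +9, −3, …, so 17, 26, 23, 32, 29, 38 → 35.
So the next line is 63 orders, 70 returns, 35 calls.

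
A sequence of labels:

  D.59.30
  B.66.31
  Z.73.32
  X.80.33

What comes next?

V.87.34

Letter goes D, B, Z, X → V (letters move back 2 places in the alphabet, wrapping A→Z).
Second component: +7 each step; 59, 66, 73, 80 → 87.
Third component: 30, 31, 32, 33 → 34 (+1 each step).
Combining the parts gives V.87.34.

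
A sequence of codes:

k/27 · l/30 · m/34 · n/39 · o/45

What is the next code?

Letter — letters move forward 1 place in the alphabet: k, l, m, n, o → p.
Second component — differences are 3, 4, 5, … (increasing by 1 each time): 27, 30, 34, 39, 45 → 52.
So the next code is p/52.

p/52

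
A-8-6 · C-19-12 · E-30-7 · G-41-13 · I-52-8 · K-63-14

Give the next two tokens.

M-74-9 then O-85-15

Letter: A, C, E, G, I, K → M → O (letters move forward 2 places in the alphabet).
Second component — +11 each step: 8, 19, 30, 41, 52, 63 → 74 → 85.
Third component: 6, 12, 7, 13, 8, 14 → 9 → 15 (alternating steps +6, −5, +6, −5, …).
Putting the parts together: M-74-9 and then O-85-15.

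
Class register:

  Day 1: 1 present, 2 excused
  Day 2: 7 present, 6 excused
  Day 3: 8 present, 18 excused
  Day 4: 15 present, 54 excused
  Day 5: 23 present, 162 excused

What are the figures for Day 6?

For the present, each term is the sum of the two before it: 1, 7, 8, 15, 23 → 38.
Excused goes 2, 6, 18, 54, 162 → 486 (×3 each step).
Putting it together: 38 present, 486 excused.

38 present, 486 excused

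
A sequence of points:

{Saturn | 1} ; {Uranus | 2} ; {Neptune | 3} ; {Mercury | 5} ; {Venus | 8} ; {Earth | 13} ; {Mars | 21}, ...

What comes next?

{Jupiter | 34}

Planet goes Saturn, Uranus, Neptune, Mercury, Venus, Earth, Mars → Jupiter (runs through the planets Mercury→Neptune).
Second entry: each term is the sum of the two before it, so 1, 2, 3, 5, 8, 13, 21 → 34.
So the next point is {Jupiter | 34}.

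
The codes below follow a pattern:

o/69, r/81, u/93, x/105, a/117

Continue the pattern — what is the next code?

d/129

Letter — letters move forward 3 places in the alphabet, wrapping Z→A: o, r, u, x, a → d.
Second component: +12 each step; 69, 81, 93, 105, 117 → 129.
Combining the parts gives d/129.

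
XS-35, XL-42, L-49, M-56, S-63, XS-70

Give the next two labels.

XL-77, L-84

Size: repeats XS → XL → L → M → S, so XS, XL, L, M, S, XS → XL → L.
Second component: +7 each step, so 35, 42, 49, 56, 63, 70 → 77 → 84.
Putting the parts together: XL-77 and then L-84.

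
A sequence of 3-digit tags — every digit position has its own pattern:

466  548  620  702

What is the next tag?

For the first digit, +1 each step, mod 10: 4, 5, 6, 7 → 8.
Second digit goes 6, 4, 2, 0 → 8 (−2 each step, mod 10).
Third digit — +2 each step, mod 10: 6, 8, 0, 2 → 4.
Combining the parts gives 884.

884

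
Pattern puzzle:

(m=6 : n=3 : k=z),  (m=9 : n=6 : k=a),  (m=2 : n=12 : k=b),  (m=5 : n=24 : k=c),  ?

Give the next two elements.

(m=-2 : n=48 : k=d), (m=1 : n=96 : k=e)

For the m, alternating steps +3, −7, +3, −7, …: 6, 9, 2, 5 → -2 → 1.
N goes 3, 6, 12, 24 → 48 → 96 (×2 each step).
K goes z, a, b, c → d → e (letters move forward 1 place in the alphabet, wrapping Z→A).
Putting the parts together: (m=-2 : n=48 : k=d) and then (m=1 : n=96 : k=e).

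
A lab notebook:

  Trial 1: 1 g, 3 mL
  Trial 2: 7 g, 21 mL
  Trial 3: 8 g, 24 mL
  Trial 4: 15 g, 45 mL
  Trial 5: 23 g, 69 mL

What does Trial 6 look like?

G goes 1, 7, 8, 15, 23 → 38 (each term is the sum of the two before it).
For the mL, always 3 × the g: 3, 21, 24, 45, 69 → 114.
Combining the parts gives 38 g, 114 mL.

38 g, 114 mL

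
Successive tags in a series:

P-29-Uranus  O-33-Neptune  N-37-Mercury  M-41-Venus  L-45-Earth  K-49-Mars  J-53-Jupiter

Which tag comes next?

I-57-Saturn

Letter: P, O, N, M, L, K, J → I (letters move back 1 place in the alphabet).
For the second component, +4 each step: 29, 33, 37, 41, 45, 49, 53 → 57.
Planet: runs through the planets Mercury→Neptune; Uranus, Neptune, Mercury, Venus, Earth, Mars, Jupiter → Saturn.
Combining the parts gives I-57-Saturn.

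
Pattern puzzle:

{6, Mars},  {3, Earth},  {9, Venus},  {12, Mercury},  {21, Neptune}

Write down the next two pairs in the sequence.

{33, Uranus}, {54, Saturn}

First coordinate: each term is the sum of the two before it; 6, 3, 9, 12, 21 → 33 → 54.
Planet: runs backward through the planets Mercury→Neptune, so Mars, Earth, Venus, Mercury, Neptune → Uranus → Saturn.
So the next two pairs are {33, Uranus} and {54, Saturn}.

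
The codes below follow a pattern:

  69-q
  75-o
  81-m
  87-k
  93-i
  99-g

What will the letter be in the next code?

First component — +6 each step: 69, 75, 81, 87, 93, 99 → 105.
Letter goes q, o, m, k, i, g → e (letters move back 2 places in the alphabet).

e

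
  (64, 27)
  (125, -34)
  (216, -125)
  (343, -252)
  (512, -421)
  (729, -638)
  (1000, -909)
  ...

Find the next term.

For the first coordinate, perfect cubes: 4³, 5³, 6³, …: 64, 125, 216, 343, 512, 729, 1000 → 1331.
Second coordinate: 27, -34, -125, -252, -421, -638, -909 → -1240 (together with the first coordinate always sums to 91).
So the next term is (1331, -1240).

(1331, -1240)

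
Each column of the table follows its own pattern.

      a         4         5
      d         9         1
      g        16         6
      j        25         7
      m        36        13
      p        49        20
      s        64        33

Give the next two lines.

Letter — letters move forward 3 places in the alphabet: a, d, g, j, m, p, s → v → y.
Second component: 4, 9, 16, 25, 36, 49, 64 → 81 → 100 (perfect squares: 2², 3², 4², …).
Third component: each term is the sum of the two before it, so 5, 1, 6, 7, 13, 20, 33 → 53 → 86.
Putting the parts together: v  81  53 and then y  100  86.

v  81  53; y  100  86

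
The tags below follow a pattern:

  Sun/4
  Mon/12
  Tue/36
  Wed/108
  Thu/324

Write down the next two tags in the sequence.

Day: runs through the weekdays Mon→Sun; Sun, Mon, Tue, Wed, Thu → Fri → Sat.
Second component — ×3 each step: 4, 12, 36, 108, 324 → 972 → 2916.
So the next two tags are Fri/972 and Sat/2916.

Fri/972, Sat/2916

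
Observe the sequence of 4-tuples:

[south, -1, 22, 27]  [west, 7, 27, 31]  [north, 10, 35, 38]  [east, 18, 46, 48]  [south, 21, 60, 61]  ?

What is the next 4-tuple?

[west, 29, 77, 77]

Direction: repeats south → west → north → east, so south, west, north, east, south → west.
Second component — alternating steps +8, +3, +8, +3, …: -1, 7, 10, 18, 21 → 29.
Third component goes 22, 27, 35, 46, 60 → 77 (differences are 5, 8, 11, … (increasing by 3 each time)).
For the fourth component, differences are 4, 7, 10, … (increasing by 3 each time): 27, 31, 38, 48, 61 → 77.
Putting it together: [west, 29, 77, 77].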